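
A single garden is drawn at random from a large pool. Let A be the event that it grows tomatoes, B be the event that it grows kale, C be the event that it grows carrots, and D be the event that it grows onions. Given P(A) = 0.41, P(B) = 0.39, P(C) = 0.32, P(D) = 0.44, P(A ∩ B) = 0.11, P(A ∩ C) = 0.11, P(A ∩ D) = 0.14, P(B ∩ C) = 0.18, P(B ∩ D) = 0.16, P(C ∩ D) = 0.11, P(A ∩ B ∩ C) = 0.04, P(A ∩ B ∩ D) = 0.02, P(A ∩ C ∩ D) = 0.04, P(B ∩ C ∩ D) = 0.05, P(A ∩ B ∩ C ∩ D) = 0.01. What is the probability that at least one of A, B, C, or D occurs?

0.89

Using inclusion–exclusion:
P(A ∪ B ∪ C ∪ D) = 0.41 + 0.39 + 0.32 + 0.44 − 0.11 − 0.11 − 0.14 − 0.18 − 0.16 − 0.11 + 0.04 + 0.02 + 0.04 + 0.05 − 0.01 = 0.89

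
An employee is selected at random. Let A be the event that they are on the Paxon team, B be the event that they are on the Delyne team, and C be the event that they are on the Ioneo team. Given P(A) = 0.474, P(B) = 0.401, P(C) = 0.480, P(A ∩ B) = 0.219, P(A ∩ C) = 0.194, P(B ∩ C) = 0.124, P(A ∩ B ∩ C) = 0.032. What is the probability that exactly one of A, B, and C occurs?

0.377

Using the inclusion–exclusion count for exactly one event:
P(exactly one) = 0.474 + 0.401 + 0.480 − 2·0.219 − 2·0.194 − 2·0.124 + 3·0.032 = 0.377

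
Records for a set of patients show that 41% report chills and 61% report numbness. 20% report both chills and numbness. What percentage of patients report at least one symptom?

Inclusion–exclusion gives
P(union) = 41 + 61 − 20 = 82%

82%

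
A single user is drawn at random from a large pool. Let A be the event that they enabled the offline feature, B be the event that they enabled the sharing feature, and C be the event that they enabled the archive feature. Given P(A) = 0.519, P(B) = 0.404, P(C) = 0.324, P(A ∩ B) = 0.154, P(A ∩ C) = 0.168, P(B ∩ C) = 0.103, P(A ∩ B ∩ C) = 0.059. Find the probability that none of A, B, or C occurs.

0.119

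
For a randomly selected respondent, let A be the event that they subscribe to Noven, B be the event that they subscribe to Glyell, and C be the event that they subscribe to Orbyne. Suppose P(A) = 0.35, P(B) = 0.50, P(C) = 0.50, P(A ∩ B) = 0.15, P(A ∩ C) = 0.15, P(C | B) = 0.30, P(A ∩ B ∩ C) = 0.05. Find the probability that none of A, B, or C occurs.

0.05

P(B ∩ C) = P(B)·P(C|B) = 0.50 × 0.30 = 0.15
By inclusion-exclusion,
P(A ∪ B ∪ C) = 0.35 + 0.50 + 0.50 − 0.15 − 0.15 − 0.15 + 0.05 = 0.95
P(none) = 1 − 0.95 = 0.05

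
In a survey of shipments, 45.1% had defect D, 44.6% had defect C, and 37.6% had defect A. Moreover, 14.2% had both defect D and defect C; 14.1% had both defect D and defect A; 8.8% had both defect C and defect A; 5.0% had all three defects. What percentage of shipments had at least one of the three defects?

Inclusion–exclusion gives
P(≥1) = 45.1 + 44.6 + 37.6 − 14.2 − 14.1 − 8.8 + 5.0 = 95.2%

95.2%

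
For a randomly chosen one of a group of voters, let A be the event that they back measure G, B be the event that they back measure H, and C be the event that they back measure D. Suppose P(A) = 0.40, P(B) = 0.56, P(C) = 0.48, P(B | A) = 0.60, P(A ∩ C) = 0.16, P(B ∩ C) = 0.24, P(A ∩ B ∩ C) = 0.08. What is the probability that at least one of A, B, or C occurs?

0.88

P(A ∩ B) = P(A)·P(B|A) = 0.40 × 0.60 = 0.24
P(A ∪ B ∪ C) = 0.40 + 0.56 + 0.48 − 0.24 − 0.16 − 0.24 + 0.08 = 0.88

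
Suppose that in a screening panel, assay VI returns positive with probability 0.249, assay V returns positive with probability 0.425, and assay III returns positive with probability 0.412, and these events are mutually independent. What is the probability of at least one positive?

P(none) = (1 − 0.249) × (1 − 0.425) × (1 − 0.412) = 0.751 × 0.575 × 0.588 = 0.2539131
P(at least one) = 1 − 0.2539131 = 0.7460869

0.7460869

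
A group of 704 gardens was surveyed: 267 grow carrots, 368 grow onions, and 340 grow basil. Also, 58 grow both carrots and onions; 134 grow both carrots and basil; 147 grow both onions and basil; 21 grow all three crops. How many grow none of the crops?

47

Using inclusion–exclusion:
N(≥1) = 267 + 368 + 340 − 58 − 134 − 147 + 21 = 657
None: 704 − 657 = 47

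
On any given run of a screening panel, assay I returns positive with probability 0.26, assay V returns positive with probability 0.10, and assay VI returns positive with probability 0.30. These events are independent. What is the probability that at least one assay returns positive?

P(none) = (1 − 0.26) × (1 − 0.10) × (1 − 0.30) = 0.74 × 0.90 × 0.70 = 0.4662
P(at least one) = 1 − 0.4662 = 0.5338

0.5338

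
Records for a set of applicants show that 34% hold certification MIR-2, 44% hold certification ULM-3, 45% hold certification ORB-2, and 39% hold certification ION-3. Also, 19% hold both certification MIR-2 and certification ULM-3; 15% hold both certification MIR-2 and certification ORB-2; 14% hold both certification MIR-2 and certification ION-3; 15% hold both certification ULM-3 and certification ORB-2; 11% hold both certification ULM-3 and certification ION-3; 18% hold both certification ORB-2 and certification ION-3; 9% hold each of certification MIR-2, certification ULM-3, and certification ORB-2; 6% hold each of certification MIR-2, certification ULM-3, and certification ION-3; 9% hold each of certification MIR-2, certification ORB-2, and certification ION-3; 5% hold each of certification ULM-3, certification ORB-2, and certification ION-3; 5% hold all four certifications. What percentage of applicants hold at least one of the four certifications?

94%

By inclusion–exclusion:
P(union) = 34 + 44 + 45 + 39 − 19 − 15 − 14 − 15 − 11 − 18 + 9 + 6 + 9 + 5 − 5 = 94%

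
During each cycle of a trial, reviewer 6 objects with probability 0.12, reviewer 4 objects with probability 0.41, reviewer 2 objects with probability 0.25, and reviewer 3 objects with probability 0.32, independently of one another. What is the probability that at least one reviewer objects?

0.735208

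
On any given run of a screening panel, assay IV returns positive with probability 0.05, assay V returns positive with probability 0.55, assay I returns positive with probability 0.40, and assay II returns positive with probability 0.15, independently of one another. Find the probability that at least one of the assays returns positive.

0.781975

P(none) = (1 − 0.05) × (1 − 0.55) × (1 − 0.40) × (1 − 0.15) = 0.95 × 0.45 × 0.60 × 0.85 = 0.218025
P(at least one) = 1 − 0.218025 = 0.781975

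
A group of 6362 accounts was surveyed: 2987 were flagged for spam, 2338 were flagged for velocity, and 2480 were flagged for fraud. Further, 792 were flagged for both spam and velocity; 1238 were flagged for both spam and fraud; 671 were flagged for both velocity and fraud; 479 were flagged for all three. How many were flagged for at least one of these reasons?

|at least one| = 2987 + 2338 + 2480 − 792 − 1238 − 671 + 479 = 5583

5583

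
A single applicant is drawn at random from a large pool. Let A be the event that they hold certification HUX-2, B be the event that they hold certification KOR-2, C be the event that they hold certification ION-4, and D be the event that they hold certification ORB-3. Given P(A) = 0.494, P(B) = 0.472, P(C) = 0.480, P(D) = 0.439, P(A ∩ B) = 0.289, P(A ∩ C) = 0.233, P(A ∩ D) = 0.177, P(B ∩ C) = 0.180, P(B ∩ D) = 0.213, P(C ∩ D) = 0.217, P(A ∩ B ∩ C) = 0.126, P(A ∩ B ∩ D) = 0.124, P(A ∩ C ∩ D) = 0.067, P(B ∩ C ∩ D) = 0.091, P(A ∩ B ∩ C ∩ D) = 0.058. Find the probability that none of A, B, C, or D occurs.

0.074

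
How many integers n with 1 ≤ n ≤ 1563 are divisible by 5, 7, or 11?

floor(1563/5) + floor(1563/7) + floor(1563/11) − floor(1563/35) − floor(1563/55) − floor(1563/77) + floor(1563/385) = 312 + 223 + 142 − 44 − 28 − 20 + 4 = 589

589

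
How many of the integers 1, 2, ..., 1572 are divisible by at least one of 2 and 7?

By inclusion–exclusion:
floor(1572/2) + floor(1572/7) − floor(1572/14) = 786 + 224 − 112 = 898

898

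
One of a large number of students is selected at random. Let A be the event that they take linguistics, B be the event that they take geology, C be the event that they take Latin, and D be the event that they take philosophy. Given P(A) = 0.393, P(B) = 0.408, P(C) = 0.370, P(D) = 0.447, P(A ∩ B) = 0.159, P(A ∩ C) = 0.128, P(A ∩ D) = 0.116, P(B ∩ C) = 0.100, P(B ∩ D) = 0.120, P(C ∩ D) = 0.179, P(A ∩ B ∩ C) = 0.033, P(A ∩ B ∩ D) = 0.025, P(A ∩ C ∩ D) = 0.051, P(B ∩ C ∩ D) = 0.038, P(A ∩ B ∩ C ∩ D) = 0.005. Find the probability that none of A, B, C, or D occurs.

0.042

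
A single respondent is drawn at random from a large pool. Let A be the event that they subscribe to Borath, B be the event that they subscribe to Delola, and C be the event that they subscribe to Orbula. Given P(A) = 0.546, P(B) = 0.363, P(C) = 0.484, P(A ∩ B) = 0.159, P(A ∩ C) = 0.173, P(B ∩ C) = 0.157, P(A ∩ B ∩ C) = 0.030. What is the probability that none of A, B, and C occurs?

0.066

By inclusion–exclusion:
P(A ∪ B ∪ C) = 0.546 + 0.363 + 0.484 − 0.159 − 0.173 − 0.157 + 0.030 = 0.934
P(none) = 1 − 0.934 = 0.066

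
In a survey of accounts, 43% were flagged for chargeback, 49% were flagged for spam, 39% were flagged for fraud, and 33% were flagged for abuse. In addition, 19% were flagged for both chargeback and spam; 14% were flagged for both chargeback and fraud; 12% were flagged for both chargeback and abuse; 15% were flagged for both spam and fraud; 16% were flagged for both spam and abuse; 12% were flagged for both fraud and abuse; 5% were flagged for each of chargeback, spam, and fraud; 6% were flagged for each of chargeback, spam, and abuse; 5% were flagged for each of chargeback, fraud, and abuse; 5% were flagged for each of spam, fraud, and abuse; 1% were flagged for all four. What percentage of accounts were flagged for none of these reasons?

P(union) = 43 + 49 + 39 + 33 − 19 − 14 − 12 − 15 − 16 − 12 + 5 + 6 + 5 + 5 − 1 = 96%
P(none) = 100% − 96% = 4%

4%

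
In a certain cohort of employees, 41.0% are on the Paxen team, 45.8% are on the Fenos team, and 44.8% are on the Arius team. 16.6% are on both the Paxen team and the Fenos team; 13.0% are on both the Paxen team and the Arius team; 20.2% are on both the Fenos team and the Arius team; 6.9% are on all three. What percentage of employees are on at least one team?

P(union) = 41.0 + 45.8 + 44.8 − 16.6 − 13.0 − 20.2 + 6.9 = 88.7%

88.7%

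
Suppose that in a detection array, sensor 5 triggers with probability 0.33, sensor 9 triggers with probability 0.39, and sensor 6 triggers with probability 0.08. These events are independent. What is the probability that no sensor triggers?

0.376004

P(none) = (1 − 0.33) × (1 − 0.39) × (1 − 0.08) = 0.67 × 0.61 × 0.92 = 0.376004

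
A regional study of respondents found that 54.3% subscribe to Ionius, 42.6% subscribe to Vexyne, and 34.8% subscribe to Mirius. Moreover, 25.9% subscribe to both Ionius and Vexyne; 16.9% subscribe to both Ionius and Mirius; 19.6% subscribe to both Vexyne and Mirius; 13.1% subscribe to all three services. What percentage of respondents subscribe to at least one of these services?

By inclusion–exclusion:
P(≥1) = 54.3 + 42.6 + 34.8 − 25.9 − 16.9 − 19.6 + 13.1 = 82.4%

82.4%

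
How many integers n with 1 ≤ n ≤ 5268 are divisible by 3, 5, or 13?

2674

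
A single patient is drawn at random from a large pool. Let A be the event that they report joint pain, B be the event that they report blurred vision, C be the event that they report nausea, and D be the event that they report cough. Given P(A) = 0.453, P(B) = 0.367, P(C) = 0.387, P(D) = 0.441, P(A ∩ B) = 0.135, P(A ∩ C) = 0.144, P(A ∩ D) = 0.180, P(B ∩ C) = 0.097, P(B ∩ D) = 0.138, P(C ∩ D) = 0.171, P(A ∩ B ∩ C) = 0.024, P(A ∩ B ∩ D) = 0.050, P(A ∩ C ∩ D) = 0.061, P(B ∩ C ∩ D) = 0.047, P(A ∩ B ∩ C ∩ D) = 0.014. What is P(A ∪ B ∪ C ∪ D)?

Apply inclusion-exclusion:
P(A ∪ B ∪ C ∪ D) = 0.453 + 0.367 + 0.387 + 0.441 − 0.135 − 0.144 − 0.180 − 0.097 − 0.138 − 0.171 + 0.024 + 0.050 + 0.061 + 0.047 − 0.014 = 0.951

0.951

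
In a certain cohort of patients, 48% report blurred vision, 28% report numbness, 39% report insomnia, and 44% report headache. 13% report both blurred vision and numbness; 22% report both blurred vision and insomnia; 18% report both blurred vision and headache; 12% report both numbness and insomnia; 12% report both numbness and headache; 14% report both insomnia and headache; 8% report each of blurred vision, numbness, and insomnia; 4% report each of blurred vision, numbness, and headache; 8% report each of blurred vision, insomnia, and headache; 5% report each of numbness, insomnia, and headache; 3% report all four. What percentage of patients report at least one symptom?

Apply inclusion-exclusion:
P(at least one) = 48 + 28 + 39 + 44 − 13 − 22 − 18 − 12 − 12 − 14 + 8 + 4 + 8 + 5 − 3 = 90%

90%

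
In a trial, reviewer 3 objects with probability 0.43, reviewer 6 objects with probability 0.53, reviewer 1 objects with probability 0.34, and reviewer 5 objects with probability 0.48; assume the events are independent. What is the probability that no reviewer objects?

0.09194328

P(none) = (1 − 0.43) × (1 − 0.53) × (1 − 0.34) × (1 − 0.48) = 0.57 × 0.47 × 0.66 × 0.52 = 0.09194328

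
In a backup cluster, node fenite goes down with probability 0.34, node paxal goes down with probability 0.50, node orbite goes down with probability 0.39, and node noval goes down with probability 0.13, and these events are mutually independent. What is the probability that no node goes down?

P(none) = (1 − 0.34) × (1 − 0.50) × (1 − 0.39) × (1 − 0.13) = 0.66 × 0.50 × 0.61 × 0.87 = 0.175131

0.175131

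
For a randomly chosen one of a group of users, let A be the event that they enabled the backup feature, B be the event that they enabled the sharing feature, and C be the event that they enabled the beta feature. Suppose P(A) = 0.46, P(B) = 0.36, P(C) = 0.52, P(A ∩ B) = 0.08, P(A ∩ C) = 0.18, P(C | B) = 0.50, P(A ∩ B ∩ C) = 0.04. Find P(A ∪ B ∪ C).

P(B ∩ C) = P(B)·P(C|B) = 0.36 × 0.50 = 0.18
Inclusion–exclusion gives
P(A ∪ B ∪ C) = 0.46 + 0.36 + 0.52 − 0.08 − 0.18 − 0.18 + 0.04 = 0.94

0.94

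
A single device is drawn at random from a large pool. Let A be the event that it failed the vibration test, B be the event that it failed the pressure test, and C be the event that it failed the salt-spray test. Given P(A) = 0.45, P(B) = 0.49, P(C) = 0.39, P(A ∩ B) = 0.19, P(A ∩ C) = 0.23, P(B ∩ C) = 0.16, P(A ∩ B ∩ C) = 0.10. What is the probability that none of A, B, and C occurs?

P(A ∪ B ∪ C) = 0.45 + 0.49 + 0.39 − 0.19 − 0.23 − 0.16 + 0.10 = 0.85
P(none) = 1 − 0.85 = 0.15

0.15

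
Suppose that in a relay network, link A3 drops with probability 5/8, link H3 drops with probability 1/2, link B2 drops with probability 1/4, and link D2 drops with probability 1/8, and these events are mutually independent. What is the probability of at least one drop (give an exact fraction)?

449/512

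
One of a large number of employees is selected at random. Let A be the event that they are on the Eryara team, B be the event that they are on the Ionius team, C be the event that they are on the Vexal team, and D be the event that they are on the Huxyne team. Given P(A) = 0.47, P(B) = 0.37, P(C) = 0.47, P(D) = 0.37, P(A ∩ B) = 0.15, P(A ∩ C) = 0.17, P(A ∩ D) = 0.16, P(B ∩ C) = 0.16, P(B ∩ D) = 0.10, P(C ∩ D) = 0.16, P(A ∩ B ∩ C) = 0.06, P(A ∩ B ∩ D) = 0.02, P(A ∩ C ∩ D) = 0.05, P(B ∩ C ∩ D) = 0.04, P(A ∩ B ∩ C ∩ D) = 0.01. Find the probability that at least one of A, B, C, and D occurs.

Inclusion–exclusion gives
P(A ∪ B ∪ C ∪ D) = 0.47 + 0.37 + 0.47 + 0.37 − 0.15 − 0.17 − 0.16 − 0.16 − 0.10 − 0.16 + 0.06 + 0.02 + 0.05 + 0.04 − 0.01 = 0.94

0.94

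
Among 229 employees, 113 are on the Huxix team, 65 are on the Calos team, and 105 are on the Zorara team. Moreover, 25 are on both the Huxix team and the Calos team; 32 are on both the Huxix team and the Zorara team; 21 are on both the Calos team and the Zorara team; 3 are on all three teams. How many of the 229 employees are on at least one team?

Apply inclusion-exclusion:
|at least one| = 113 + 65 + 105 − 25 − 32 − 21 + 3 = 208

208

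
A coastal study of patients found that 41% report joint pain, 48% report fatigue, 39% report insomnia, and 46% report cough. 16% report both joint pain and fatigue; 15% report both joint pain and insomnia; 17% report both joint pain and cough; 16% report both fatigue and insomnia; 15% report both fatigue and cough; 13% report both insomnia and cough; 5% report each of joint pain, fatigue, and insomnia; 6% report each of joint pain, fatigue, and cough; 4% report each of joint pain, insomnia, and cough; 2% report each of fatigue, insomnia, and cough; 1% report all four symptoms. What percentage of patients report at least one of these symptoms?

P(at least one) = 41 + 48 + 39 + 46 − 16 − 15 − 17 − 16 − 15 − 13 + 5 + 6 + 4 + 2 − 1 = 98%

98%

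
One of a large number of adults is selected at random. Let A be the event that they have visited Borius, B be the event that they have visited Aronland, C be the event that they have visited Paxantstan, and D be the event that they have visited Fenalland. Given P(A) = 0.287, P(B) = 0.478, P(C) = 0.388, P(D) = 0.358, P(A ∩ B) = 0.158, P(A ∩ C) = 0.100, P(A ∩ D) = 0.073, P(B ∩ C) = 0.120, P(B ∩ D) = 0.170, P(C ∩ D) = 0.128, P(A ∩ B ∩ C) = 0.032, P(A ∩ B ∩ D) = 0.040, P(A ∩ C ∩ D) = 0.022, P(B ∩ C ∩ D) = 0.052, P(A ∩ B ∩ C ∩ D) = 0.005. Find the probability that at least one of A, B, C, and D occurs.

Using inclusion–exclusion:
P(A ∪ B ∪ C ∪ D) = 0.287 + 0.478 + 0.388 + 0.358 − 0.158 − 0.100 − 0.073 − 0.120 − 0.170 − 0.128 + 0.032 + 0.040 + 0.022 + 0.052 − 0.005 = 0.903

0.903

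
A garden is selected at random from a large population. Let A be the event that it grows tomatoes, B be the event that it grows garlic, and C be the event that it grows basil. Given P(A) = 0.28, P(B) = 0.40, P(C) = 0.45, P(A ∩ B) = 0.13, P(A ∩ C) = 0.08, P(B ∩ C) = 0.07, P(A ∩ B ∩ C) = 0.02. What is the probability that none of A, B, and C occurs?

0.13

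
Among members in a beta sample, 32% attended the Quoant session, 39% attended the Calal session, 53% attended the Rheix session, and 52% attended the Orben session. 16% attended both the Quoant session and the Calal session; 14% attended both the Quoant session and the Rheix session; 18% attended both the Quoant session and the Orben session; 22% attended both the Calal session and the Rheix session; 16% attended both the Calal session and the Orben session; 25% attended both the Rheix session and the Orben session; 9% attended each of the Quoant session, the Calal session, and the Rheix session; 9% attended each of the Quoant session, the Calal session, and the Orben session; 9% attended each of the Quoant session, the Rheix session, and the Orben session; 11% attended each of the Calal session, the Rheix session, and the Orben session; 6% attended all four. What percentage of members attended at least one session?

97%

By inclusion–exclusion:
P(at least one) = 32 + 39 + 53 + 52 − 16 − 14 − 18 − 22 − 16 − 25 + 9 + 9 + 9 + 11 − 6 = 97%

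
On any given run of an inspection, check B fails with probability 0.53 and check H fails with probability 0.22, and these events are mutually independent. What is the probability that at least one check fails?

0.6334

Since the events are independent, P(none) is the product of the individual non-occurrence probabilities.
P(none) = (1 − 0.53) × (1 − 0.22) = 0.47 × 0.78 = 0.3666
P(at least one) = 1 − 0.3666 = 0.6334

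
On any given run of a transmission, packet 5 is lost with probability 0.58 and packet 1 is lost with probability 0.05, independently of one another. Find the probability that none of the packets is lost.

0.399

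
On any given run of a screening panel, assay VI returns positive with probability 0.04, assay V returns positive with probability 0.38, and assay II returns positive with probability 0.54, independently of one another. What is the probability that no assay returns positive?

0.273792

P(none) = (1 − 0.04) × (1 − 0.38) × (1 − 0.54) = 0.96 × 0.62 × 0.46 = 0.273792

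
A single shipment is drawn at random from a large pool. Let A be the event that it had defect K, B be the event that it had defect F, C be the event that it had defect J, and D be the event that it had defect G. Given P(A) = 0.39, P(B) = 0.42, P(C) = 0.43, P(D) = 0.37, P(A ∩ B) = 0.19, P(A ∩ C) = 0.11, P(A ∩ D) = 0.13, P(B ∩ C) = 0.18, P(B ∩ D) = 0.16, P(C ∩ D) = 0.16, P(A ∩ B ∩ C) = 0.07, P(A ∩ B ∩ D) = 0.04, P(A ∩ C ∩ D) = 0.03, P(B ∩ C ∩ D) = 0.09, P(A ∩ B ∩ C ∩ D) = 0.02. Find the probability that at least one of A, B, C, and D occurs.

0.89

P(A ∪ B ∪ C ∪ D) = 0.39 + 0.42 + 0.43 + 0.37 − 0.19 − 0.11 − 0.13 − 0.18 − 0.16 − 0.16 + 0.07 + 0.04 + 0.03 + 0.09 − 0.02 = 0.89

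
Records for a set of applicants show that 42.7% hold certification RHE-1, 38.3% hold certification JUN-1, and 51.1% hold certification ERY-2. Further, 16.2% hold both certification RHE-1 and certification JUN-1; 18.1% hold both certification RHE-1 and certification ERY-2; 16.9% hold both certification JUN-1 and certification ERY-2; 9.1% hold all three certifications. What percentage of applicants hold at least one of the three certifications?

90.0%

By inclusion-exclusion,
P(at least one) = 42.7 + 38.3 + 51.1 − 16.2 − 18.1 − 16.9 + 9.1 = 90.0%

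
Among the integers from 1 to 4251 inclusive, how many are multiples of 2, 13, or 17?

2404

floor(4251/2) + floor(4251/13) + floor(4251/17) − floor(4251/26) − floor(4251/34) − floor(4251/221) + floor(4251/442) = 2125 + 327 + 250 − 163 − 125 − 19 + 9 = 2404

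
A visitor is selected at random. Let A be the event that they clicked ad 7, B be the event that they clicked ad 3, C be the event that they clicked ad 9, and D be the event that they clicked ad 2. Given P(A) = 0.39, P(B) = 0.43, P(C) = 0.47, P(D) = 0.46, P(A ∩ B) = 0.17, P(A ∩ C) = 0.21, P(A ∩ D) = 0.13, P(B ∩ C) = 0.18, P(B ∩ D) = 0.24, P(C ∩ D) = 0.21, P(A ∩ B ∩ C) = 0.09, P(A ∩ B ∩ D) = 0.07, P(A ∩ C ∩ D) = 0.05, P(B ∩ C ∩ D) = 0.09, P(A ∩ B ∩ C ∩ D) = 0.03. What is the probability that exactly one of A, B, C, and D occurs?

0.25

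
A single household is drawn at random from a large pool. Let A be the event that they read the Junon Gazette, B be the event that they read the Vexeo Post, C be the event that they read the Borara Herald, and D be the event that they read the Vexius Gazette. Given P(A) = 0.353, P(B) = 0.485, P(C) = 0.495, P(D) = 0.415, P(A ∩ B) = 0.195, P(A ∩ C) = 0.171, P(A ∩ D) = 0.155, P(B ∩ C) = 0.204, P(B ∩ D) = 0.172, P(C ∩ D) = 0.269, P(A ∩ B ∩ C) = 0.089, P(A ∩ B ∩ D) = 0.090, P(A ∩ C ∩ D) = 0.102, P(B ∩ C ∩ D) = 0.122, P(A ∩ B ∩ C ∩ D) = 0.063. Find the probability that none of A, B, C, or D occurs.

0.078

P(A ∪ B ∪ C ∪ D) = 0.353 + 0.485 + 0.495 + 0.415 − 0.195 − 0.171 − 0.155 − 0.204 − 0.172 − 0.269 + 0.089 + 0.090 + 0.102 + 0.122 − 0.063 = 0.922
P(none) = 1 − 0.922 = 0.078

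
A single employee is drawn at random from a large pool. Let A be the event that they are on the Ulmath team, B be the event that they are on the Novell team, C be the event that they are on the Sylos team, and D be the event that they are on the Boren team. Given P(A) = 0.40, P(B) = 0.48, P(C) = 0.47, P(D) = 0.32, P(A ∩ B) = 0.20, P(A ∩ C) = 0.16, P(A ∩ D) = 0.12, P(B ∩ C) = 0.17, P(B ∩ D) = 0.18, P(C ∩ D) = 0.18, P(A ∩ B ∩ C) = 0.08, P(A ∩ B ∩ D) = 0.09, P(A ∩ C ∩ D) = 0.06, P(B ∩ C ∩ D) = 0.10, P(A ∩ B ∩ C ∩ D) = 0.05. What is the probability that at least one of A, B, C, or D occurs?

0.94

By inclusion–exclusion:
P(A ∪ B ∪ C ∪ D) = 0.40 + 0.48 + 0.47 + 0.32 − 0.20 − 0.16 − 0.12 − 0.17 − 0.18 − 0.18 + 0.08 + 0.09 + 0.06 + 0.10 − 0.05 = 0.94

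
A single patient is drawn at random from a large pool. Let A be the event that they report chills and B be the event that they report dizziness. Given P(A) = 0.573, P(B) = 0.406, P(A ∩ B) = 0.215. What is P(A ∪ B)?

Apply inclusion-exclusion:
P(A ∪ B) = 0.573 + 0.406 − 0.215 = 0.764

0.764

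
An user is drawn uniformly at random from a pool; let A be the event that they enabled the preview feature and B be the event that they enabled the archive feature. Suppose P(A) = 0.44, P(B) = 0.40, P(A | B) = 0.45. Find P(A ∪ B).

0.66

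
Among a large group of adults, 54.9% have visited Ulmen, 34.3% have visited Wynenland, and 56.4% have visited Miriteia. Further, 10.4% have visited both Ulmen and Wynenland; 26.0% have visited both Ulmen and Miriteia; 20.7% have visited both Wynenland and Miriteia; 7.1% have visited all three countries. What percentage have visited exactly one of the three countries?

P(exactly one) = 54.9 + 34.3 + 56.4 − 2·10.4 − 2·26.0 − 2·20.7 + 3·7.1 = 52.7%

52.7%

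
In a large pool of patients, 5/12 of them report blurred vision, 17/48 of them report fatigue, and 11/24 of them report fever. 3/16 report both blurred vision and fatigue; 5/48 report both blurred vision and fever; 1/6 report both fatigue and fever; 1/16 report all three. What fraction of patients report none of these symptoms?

1/6

By inclusion–exclusion:
P(union) = 5/12 + 17/48 + 11/24 − 3/16 − 5/48 − 1/6 + 1/16 = 5/6
P(none) = 1 − 5/6 = 1/6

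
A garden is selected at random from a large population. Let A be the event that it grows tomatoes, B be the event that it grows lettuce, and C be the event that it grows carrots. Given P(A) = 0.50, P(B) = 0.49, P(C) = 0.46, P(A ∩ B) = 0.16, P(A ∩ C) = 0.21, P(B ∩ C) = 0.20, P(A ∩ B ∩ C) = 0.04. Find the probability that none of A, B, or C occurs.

By inclusion–exclusion:
P(A ∪ B ∪ C) = 0.50 + 0.49 + 0.46 − 0.16 − 0.21 − 0.20 + 0.04 = 0.92
P(none) = 1 − 0.92 = 0.08

0.08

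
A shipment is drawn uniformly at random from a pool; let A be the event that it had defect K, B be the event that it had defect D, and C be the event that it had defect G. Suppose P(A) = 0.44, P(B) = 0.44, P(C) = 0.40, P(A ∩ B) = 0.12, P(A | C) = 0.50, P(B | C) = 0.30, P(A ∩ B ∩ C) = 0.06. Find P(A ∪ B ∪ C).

P(A ∩ C) = P(C)·P(A|C) = 0.40 × 0.50 = 0.20
P(B ∩ C) = P(C)·P(B|C) = 0.40 × 0.30 = 0.12
By inclusion–exclusion:
P(A ∪ B ∪ C) = 0.44 + 0.44 + 0.40 − 0.12 − 0.20 − 0.12 + 0.06 = 0.90

0.90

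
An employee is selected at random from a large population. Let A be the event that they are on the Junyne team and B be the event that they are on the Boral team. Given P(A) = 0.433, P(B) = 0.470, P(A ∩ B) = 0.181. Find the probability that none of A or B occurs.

P(A ∪ B) = 0.433 + 0.470 − 0.181 = 0.722
P(none) = 1 − 0.722 = 0.278

0.278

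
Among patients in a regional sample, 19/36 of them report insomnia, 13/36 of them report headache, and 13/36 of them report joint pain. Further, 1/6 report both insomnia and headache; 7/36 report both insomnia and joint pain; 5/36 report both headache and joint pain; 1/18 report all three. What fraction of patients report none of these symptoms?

7/36

Inclusion–exclusion gives
P(≥1) = 19/36 + 13/36 + 13/36 − 1/6 − 7/36 − 5/36 + 1/18 = 29/36
P(none) = 1 − 29/36 = 7/36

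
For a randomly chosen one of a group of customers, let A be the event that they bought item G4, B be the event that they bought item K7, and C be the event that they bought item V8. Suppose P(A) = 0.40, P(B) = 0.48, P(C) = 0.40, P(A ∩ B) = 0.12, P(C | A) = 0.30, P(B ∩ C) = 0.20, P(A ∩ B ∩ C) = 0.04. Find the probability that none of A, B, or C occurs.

0.12

P(A ∩ C) = P(A)·P(C|A) = 0.40 × 0.30 = 0.12
P(A ∪ B ∪ C) = 0.40 + 0.48 + 0.40 − 0.12 − 0.12 − 0.20 + 0.04 = 0.88
P(none) = 1 − 0.88 = 0.12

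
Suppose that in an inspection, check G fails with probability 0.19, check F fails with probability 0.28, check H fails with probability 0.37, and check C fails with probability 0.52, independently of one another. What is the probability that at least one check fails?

0.82364032

P(none) = (1 − 0.19) × (1 − 0.28) × (1 − 0.37) × (1 − 0.52) = 0.81 × 0.72 × 0.63 × 0.48 = 0.17635968
P(at least one) = 1 − 0.17635968 = 0.82364032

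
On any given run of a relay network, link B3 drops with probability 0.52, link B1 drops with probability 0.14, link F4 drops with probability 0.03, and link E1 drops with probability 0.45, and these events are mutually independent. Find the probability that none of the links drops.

P(none) = (1 − 0.52) × (1 − 0.14) × (1 − 0.03) × (1 − 0.45) = 0.48 × 0.86 × 0.97 × 0.55 = 0.2202288

0.2202288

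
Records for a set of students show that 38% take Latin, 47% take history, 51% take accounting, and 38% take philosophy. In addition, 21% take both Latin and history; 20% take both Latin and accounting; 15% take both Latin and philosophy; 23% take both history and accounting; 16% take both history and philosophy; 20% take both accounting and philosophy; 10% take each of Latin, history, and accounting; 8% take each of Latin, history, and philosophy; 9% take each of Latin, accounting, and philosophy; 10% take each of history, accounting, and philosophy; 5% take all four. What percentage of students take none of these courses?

P(at least one) = 38 + 47 + 51 + 38 − 21 − 20 − 15 − 23 − 16 − 20 + 10 + 8 + 9 + 10 − 5 = 91%
P(none) = 100% − 91% = 9%

9%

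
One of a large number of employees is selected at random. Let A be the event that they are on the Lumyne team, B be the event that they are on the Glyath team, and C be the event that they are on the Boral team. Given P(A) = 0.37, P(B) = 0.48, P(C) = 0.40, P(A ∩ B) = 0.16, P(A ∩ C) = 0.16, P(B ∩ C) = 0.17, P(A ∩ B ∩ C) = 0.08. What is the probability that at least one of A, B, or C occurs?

0.84

P(A ∪ B ∪ C) = 0.37 + 0.48 + 0.40 − 0.16 − 0.16 − 0.17 + 0.08 = 0.84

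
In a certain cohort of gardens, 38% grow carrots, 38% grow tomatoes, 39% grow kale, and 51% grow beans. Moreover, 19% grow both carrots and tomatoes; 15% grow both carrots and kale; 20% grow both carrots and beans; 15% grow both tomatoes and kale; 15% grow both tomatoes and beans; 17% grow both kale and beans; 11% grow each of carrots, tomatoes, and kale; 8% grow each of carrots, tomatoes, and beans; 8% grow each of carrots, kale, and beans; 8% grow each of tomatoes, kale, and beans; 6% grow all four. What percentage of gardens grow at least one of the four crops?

P(≥1) = 38 + 38 + 39 + 51 − 19 − 15 − 20 − 15 − 15 − 17 + 11 + 8 + 8 + 8 − 6 = 94%

94%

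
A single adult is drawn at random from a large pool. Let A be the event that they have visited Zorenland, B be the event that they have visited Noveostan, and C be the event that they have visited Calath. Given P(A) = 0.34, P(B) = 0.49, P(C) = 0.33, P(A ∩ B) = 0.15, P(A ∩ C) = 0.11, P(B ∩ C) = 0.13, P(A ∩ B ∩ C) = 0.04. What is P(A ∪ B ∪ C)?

0.81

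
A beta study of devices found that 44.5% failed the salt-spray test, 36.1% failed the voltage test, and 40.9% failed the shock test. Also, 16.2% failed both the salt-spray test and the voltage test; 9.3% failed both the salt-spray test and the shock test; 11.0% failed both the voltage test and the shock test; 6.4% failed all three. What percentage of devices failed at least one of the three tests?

91.4%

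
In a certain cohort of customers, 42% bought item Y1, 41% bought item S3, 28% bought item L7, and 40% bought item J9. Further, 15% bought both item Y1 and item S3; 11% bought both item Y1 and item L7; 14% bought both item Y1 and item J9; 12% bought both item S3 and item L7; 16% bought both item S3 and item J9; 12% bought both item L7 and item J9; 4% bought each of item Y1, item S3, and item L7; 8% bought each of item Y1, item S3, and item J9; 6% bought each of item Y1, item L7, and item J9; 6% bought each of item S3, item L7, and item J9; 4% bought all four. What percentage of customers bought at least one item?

By inclusion–exclusion:
P(≥1) = 42 + 41 + 28 + 40 − 15 − 11 − 14 − 12 − 16 − 12 + 4 + 8 + 6 + 6 − 4 = 91%

91%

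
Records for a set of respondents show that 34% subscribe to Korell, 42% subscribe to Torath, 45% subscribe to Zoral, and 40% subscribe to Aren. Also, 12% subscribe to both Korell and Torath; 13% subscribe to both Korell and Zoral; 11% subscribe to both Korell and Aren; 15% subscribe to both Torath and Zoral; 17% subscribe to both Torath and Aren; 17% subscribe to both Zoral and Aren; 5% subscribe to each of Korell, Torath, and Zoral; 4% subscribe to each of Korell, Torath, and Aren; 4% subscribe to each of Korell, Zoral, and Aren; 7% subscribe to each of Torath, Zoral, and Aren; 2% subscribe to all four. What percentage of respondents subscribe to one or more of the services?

Apply inclusion-exclusion:
P(≥1) = 34 + 42 + 45 + 40 − 12 − 13 − 11 − 15 − 17 − 17 + 5 + 4 + 4 + 7 − 2 = 94%

94%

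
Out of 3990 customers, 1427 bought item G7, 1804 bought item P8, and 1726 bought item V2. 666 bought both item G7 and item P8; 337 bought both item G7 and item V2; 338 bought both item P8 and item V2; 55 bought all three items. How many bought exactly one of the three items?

By inclusion–exclusion (exactly-one form):
N(exactly one) = 1427 + 1804 + 1726 − 2·666 − 2·337 − 2·338 + 3·55 = 2440

2440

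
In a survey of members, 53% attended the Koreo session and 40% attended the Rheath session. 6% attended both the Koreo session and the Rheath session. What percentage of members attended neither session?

13%

P(at least one) = 53 + 40 − 6 = 87%
P(none) = 100% − 87% = 13%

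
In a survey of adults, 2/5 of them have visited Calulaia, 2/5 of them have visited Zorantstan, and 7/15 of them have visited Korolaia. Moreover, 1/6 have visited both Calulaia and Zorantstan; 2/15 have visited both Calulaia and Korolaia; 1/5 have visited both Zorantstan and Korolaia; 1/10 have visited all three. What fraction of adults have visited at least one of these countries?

13/15

Using inclusion–exclusion:
P(union) = 2/5 + 2/5 + 7/15 − 1/6 − 2/15 − 1/5 + 1/10 = 13/15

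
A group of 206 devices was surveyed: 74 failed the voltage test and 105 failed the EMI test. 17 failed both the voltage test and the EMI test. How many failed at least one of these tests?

By inclusion-exclusion,
|at least one| = 74 + 105 − 17 = 162

162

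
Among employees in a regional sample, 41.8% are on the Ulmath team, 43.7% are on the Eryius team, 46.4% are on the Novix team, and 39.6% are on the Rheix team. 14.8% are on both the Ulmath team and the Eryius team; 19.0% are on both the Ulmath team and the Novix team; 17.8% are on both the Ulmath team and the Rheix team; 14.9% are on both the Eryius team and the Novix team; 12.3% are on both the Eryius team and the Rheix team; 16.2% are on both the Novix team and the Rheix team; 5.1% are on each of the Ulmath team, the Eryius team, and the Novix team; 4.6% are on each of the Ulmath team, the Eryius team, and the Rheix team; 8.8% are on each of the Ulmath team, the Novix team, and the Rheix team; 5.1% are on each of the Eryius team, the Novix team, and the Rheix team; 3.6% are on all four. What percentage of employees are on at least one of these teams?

By inclusion-exclusion,
P(at least one) = 41.8 + 43.7 + 46.4 + 39.6 − 14.8 − 19.0 − 17.8 − 14.9 − 12.3 − 16.2 + 5.1 + 4.6 + 8.8 + 5.1 − 3.6 = 96.5%

96.5%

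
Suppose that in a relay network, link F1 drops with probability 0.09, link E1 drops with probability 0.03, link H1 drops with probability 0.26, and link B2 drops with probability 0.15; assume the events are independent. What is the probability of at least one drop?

0.4447817

P(none) = (1 − 0.09) × (1 − 0.03) × (1 − 0.26) × (1 − 0.15) = 0.91 × 0.97 × 0.74 × 0.85 = 0.5552183
P(at least one) = 1 − 0.5552183 = 0.4447817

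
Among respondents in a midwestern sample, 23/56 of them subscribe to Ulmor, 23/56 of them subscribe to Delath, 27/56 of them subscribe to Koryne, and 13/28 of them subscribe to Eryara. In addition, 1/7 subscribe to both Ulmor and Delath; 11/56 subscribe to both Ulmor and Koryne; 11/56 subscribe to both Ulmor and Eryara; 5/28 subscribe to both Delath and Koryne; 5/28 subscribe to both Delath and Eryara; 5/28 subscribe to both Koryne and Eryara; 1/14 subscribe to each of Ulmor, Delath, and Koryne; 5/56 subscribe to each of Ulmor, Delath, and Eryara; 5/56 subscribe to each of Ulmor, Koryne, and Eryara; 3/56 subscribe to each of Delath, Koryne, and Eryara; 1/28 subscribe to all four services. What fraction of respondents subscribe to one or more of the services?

Using inclusion–exclusion:
P(≥1) = 23/56 + 23/56 + 27/56 + 13/28 − 1/7 − 11/56 − 11/56 − 5/28 − 5/28 − 5/28 + 1/14 + 5/56 + 5/56 + 3/56 − 1/28 = 27/28

27/28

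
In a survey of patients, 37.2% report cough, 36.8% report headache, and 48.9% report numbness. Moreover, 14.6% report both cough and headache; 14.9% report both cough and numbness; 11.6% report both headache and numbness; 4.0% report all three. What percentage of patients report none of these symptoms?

By inclusion-exclusion,
P(≥1) = 37.2 + 36.8 + 48.9 − 14.6 − 14.9 − 11.6 + 4.0 = 85.8%
P(none) = 100% − 85.8% = 14.2%

14.2%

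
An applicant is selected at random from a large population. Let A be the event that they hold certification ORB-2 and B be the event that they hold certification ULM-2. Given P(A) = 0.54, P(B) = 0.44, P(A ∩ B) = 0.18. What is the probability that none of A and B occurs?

By inclusion-exclusion,
P(A ∪ B) = 0.54 + 0.44 − 0.18 = 0.80
P(none) = 1 − 0.80 = 0.20

0.20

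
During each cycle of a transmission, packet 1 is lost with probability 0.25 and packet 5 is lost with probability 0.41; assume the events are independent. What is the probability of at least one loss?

0.5575

Independence gives P(none) = ∏(1 − pᵢ).
P(none) = (1 − 0.25) × (1 − 0.41) = 0.75 × 0.59 = 0.4425
P(at least one) = 1 − 0.4425 = 0.5575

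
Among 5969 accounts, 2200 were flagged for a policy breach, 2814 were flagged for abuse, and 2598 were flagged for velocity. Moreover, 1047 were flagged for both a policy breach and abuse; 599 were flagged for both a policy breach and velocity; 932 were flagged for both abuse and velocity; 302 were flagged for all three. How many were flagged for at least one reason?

5336

Apply inclusion-exclusion:
N(≥1) = 2200 + 2814 + 2598 − 1047 − 599 − 932 + 302 = 5336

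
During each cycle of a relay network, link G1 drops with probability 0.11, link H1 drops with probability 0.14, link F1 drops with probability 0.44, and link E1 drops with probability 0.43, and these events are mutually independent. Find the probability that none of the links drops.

0.24431568

P(none) = (1 − 0.11) × (1 − 0.14) × (1 − 0.44) × (1 − 0.43) = 0.89 × 0.86 × 0.56 × 0.57 = 0.24431568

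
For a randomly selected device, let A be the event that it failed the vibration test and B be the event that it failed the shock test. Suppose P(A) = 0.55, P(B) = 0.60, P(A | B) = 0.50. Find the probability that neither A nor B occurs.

P(A ∩ B) = P(B)·P(A|B) = 0.60 × 0.50 = 0.30
P(A ∪ B) = 0.55 + 0.60 − 0.30 = 0.85
P(none) = 1 − 0.85 = 0.15

0.15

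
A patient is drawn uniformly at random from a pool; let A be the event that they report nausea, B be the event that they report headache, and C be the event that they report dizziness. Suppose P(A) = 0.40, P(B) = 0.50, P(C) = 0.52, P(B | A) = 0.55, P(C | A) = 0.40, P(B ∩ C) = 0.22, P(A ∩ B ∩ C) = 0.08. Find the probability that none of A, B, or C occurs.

0.10

P(A ∩ B) = P(A)·P(B|A) = 0.40 × 0.55 = 0.22
P(A ∩ C) = P(A)·P(C|A) = 0.40 × 0.40 = 0.16
P(A ∪ B ∪ C) = 0.40 + 0.50 + 0.52 − 0.22 − 0.16 − 0.22 + 0.08 = 0.90
P(none) = 1 − 0.90 = 0.10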